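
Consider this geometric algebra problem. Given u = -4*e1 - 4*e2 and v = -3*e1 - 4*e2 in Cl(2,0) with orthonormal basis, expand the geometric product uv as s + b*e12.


Expand: (-4*e1 - 4*e2)(-3*e1 - 4*e2)
= (-4)*(-3)*e1e1 + (-4)*(-4)*e1e2 + (-4)*(-3)*e2e1 + (-4)*(-4)*e2e2
Using e1^2 = e2^2 = 1, e2e1 = -e1e2:
Scalar part s = (-4)*(-3) + (-4)*(-4) = 12 + 16 = 28
Bivector part b = (-4)*(-4) - (-4)*(-3) = 16 - 12 = 4
uv = 28 + 4*e12


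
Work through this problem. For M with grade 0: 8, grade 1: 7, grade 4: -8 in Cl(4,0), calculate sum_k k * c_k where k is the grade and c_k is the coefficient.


Grade-weighted sum = sum of grade_k * coefficient_k
0*8 = 0
1*7 = 7
4*(-8) = -32
Total = 0 + 7 + (-32) = -25


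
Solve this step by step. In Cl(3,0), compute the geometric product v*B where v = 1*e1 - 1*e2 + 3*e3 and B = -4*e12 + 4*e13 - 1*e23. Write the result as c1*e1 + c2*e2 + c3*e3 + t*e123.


vB has grade-1 (vector) and grade-3 (trivector) parts: vB = (v _| B) + (v ^ B).
Vector part <vB>_1:
  e1: -v2*b12 - v3*b13 = -(-1)*(-4) - (3)*(4) = -16
  e2: v1*b12 - v3*b23 = (1)*(-4) - (3)*(-1) = -1
  e3: v1*b13 + v2*b23 = (1)*(4) + (-1)*(-1) = 5
Trivector part <vB>_3:
  e123: v1*b23 - v2*b13 + v3*b12 = (1)*(-1) - (-1)*(4) + (3)*(-4) = -9
vB = -16*e1 - 1*e2 + 5*e3 - 9*e123


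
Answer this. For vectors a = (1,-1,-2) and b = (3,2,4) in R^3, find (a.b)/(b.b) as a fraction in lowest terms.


Projection coefficient = (a . b) / (b . b)
a . b = 1*3 + (-1)*2 + (-2)*4
= 3 + (-2) + (-8) = -7
b . b = 3^2 + 2^2 + 4^2
= 9 + 4 + 16 = 29
Coefficient = -7/29
In lowest terms: -7/29


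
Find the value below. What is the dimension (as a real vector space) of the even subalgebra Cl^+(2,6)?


Even subalgebra dimension = 2^(n-1)
n = 2 + 6 = 8
2^(8 - 1) = 2^7 = 128
Verification: sum of C(8,k) for even k = 1 + 28 + 70 + 28 + 1 = 128
Result = 128


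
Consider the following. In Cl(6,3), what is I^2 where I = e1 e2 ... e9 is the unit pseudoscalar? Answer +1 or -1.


The pseudoscalar I = e1...e_n (product of all n generators) of Cl(p,q) satisfies I^2 = (-1)^(q + n(n-1)/2).
p = 6, q = 3, n = p + q = 9
n(n-1)/2 = 9 * 8 / 2 = 36
Exponent = q + n(n-1)/2 = 3 + 36 = 39
I^2 = (-1)^39 = -1


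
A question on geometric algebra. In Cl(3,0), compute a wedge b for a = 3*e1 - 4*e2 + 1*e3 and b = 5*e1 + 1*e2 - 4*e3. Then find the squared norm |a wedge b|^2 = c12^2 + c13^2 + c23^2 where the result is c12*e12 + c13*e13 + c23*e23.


a wedge b = (a1*b2 - a2*b1)*e12 + (a1*b3 - a3*b1)*e13 + (a2*b3 - a3*b2)*e23
e12 coeff: 3*1 - (-4)*5 = 3 - (-20) = 23
e13 coeff: 3*(-4) - 1*5 = -12 - 5 = -17
e23 coeff: (-4)*(-4) - 1*1 = 16 - 1 = 15
|a wedge b|^2 = 23^2 + (-17)^2 + 15^2
= 529 + 289 + 225
= 1043


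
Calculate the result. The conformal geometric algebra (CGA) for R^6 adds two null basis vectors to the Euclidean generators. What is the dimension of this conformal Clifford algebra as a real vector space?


The conformal model of R^6 uses Cl(7,1): the 6 Euclidean generators plus two extra orthogonal generators e+ (e+^2 = +1) and e- (e-^2 = -1), from which the null vectors e0, einf are built.
Number of generators m = 6 + 2 = 8.
dim Cl(p,q) = 2^m = 2^8 = 256


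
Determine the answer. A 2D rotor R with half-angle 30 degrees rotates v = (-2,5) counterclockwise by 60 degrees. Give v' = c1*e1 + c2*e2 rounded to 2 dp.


Rotor R = cos(30deg) - sin(30deg)*e12
Rotation angle theta = 2 * 30 = 60 degrees
v' = R*v*~R rotates v by theta.
cos(60deg) = 0.5000, sin(60deg) = 0.8660
v'_1 = -2*cos(60deg) - 5*sin(60deg)
= -2*0.5000 - 5*0.8660
= -5.33
v'_2 = -2*sin(60deg) + 5*cos(60deg)
= -2*0.8660 + 5*0.5000
= 0.77
v' = -5.33*e1 + 0.77*e2


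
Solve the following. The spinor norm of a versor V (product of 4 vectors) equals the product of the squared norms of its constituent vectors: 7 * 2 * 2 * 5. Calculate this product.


Spinor norm N(V) = |v1|^2 * |v2|^2 * ... * |v4|^2
= 7 * 2 * 2 * 5
Running product: 7, 14, 28, 140
N(V) = 140


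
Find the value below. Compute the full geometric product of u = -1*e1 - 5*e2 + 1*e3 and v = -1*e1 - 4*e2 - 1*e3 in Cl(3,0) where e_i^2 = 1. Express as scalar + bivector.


In Cl(3,0): e_i^2 = 1, e_ie_j = -e_je_i for i != j.
Scalar part = u . v = (-1)*(-1) + (-5)*(-4) + 1*(-1)
= 1 + 20 + (-1) = 20
e12 coeff = (-1)*(-4) - (-5)*(-1) = 4 - 5 = -1
e13 coeff = (-1)*(-1) - 1*(-1) = 1 - (-1) = 2
e23 coeff = (-5)*(-1) - 1*(-4) = 5 - (-4) = 9
uv = 20 - 1*e12 + 2*e13 + 9*e23


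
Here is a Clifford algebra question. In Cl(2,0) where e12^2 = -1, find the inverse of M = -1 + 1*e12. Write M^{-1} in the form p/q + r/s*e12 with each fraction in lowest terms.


M = -1 + 1*e12, where e12^2 = -1.
Since M commutes with its reverse ~M = a - b*e12, M * ~M = a^2 - b^2*e12^2 = a^2 + b^2.
So M^{-1} = ~M / (a^2 + b^2) = (a - b*e12)/(a^2 + b^2).
a^2 + b^2 = 1 + 1 = 2
Scalar part = -1/2 = -1/2
Bivector coeff = -1/2 = -1/2
M^{-1} = -1/2 - 1/2*e12


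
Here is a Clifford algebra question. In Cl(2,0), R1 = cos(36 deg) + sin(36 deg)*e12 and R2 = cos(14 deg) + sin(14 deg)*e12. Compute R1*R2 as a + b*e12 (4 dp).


Same-plane rotors commute and their half-angles add:
R1*R2 = cos(a1 + a2) + sin(a1 + a2)*e12.
a1 + a2 = 36 + 14 = 50 deg
cos(50 deg) = 0.6428
sin(50 deg) = 0.7660
R1*R2 = 0.6428 + 0.7660*e12


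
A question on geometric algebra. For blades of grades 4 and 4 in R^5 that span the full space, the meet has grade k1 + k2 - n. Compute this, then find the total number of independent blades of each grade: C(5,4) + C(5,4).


Meet grade = grade(A) + grade(B) - n
= 4 + 4 - 5 = 3
C(5,4) = 5
C(5,4) = 5
dim_A + dim_B = 5 + 5 = 10


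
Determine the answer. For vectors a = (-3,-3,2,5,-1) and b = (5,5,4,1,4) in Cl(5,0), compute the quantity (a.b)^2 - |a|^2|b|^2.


a . b = (-3)*5 + (-3)*5 + 2*4 + 5*1 + (-1)*4
= -15 + (-15) + 8 + 5 + (-4) = -21
|a|^2 = (-3)^2 + (-3)^2 + 2^2 + 5^2 + (-1)^2 = 48
|b|^2 = 5^2 + 5^2 + 4^2 + 1^2 + 4^2 = 83
(a.b)^2 = (-21)^2 = 441
|a|^2 * |b|^2 = 48 * 83 = 3984
Result = 441 - 3984 = -3543


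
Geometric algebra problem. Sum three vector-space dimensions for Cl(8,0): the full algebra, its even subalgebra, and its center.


n = 8 + 0 = 8
Total dim = 2^8 = 256
Even subalgebra dim = 2^7 = 128
n is even, so center dim = 1
Sum = 256 + 128 + 1 = 385


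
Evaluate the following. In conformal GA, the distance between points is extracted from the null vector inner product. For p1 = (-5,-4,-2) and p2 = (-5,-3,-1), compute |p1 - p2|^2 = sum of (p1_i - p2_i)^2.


p1 - p2 = (0, -1, -1)
|p1 - p2|^2 = 0^2 + (-1)^2 + (-1)^2
= 0 + 1 + 1
= 2


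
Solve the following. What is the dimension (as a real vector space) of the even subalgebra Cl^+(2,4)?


Even subalgebra dimension = 2^(n-1)
n = 2 + 4 = 6
2^(6 - 1) = 2^5 = 32
Verification: sum of C(6,k) for even k = 1 + 15 + 15 + 1 = 32
Result = 32


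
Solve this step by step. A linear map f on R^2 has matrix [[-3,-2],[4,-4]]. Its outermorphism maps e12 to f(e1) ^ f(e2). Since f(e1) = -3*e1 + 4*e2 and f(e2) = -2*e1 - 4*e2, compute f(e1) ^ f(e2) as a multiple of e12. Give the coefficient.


The outermorphism of a linear map f sends e1^e2 to f(e1)^f(e2).
f(e1) = -3*e1 + 4*e2
f(e2) = -2*e1 - 4*e2
f(e1) ^ f(e2) = (-3*e1 + 4*e2) ^ (-2*e1 - 4*e2)
= (-3)*(-4)*e12 + 4*(-2)*e21
= (12 - (-8))*e12
= 20*e12
Coefficient = 20


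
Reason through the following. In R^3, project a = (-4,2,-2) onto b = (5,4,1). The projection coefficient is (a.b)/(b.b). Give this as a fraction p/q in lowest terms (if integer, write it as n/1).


Projection coefficient = (a . b) / (b . b)
a . b = (-4)*5 + 2*4 + (-2)*1
= -20 + 8 + (-2) = -14
b . b = 5^2 + 4^2 + 1^2
= 25 + 16 + 1 = 42
Coefficient = -14/42
In lowest terms: -1/3


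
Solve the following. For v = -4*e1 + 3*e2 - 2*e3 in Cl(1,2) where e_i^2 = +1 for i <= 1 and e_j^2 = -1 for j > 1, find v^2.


v^2 = sum of c_i^2 * e_i^2
Positive signature terms (e_i^2 = +1): (-4)^2 = 16
Negative signature terms (e_j^2 = -1): 3^2 + (-2)^2 = 13
v^2 = 16 - 13 = 3


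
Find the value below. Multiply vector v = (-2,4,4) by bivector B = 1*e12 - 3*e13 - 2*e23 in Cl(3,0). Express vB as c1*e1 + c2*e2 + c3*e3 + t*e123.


vB has grade-1 (vector) and grade-3 (trivector) parts: vB = (v _| B) + (v ^ B).
Vector part <vB>_1:
  e1: -v2*b12 - v3*b13 = -(4)*(1) - (4)*(-3) = 8
  e2: v1*b12 - v3*b23 = (-2)*(1) - (4)*(-2) = 6
  e3: v1*b13 + v2*b23 = (-2)*(-3) + (4)*(-2) = -2
Trivector part <vB>_3:
  e123: v1*b23 - v2*b13 + v3*b12 = (-2)*(-2) - (4)*(-3) + (4)*(1) = 20
vB = 8*e1 + 6*e2 - 2*e3 + 20*e123


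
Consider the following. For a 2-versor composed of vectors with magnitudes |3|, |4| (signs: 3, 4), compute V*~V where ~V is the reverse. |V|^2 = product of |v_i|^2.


Each vector v_i has |v_i|^2 = s_i^2
Squared scales: 3^2 = 9, 4^2 = 16
|V|^2 = 9 * 16
= 144


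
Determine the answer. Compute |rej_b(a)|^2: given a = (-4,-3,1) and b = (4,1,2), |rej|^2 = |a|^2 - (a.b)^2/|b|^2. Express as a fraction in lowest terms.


|a|^2 = (-4)^2 + (-3)^2 + 1^2 = 26
|b|^2 = 4^2 + 1^2 + 2^2 = 21
a . b = (-4)*4 + (-3)*1 + 1*2 = -17
(a.b)^2 = (-17)^2 = 289
|rej|^2 = 26 - 289/21
= (546 - 289)/21
= 257/21
In lowest terms: 257/21


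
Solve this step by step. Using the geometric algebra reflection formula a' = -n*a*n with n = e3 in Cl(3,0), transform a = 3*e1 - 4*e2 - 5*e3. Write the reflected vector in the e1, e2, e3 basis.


Reflection formula: a' = -n*a*n, with n = e3 (unit vector, n^2 = 1).
For reflection through hyperplane perp to e3:
The component along e3 flips sign, others stay.
a = (3, -4, -5)
a' = (3, -4, 5)
a' = 3*e1 - 4*e2 + 5*e3


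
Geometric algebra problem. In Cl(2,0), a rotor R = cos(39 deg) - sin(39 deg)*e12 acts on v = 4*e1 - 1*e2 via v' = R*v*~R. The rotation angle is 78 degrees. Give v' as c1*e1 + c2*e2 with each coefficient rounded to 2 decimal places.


Rotor R = cos(39deg) - sin(39deg)*e12
Rotation angle theta = 2 * 39 = 78 degrees
v' = R*v*~R rotates v by theta.
cos(78deg) = 0.2079, sin(78deg) = 0.9781
v'_1 = 4*cos(78deg) - (-1)*sin(78deg)
= 4*0.2079 - (-1)*0.9781
= 1.81
v'_2 = 4*sin(78deg) + (-1)*cos(78deg)
= 4*0.9781 + (-1)*0.2079
= 3.70
v' = 1.81*e1 + 3.70*e2


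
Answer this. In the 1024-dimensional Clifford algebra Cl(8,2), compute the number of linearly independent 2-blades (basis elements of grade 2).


Number of grade-k basis blades in Cl(p,q) with n = p + q is C(n, k).
n = 8 + 2 = 10
C(10, 2) = 10! / (2! * 8!)
= 3628800 / (2 * 40320)
= 45


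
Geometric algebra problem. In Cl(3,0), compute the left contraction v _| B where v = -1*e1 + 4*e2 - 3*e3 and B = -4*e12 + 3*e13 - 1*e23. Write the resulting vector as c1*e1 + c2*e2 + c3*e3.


Left contraction v _| B = <vB>_1 (grade-1 part of the geometric product vB).
Using e1_|e12 = e2, e2_|e12 = -e1, e1_|e13 = e3, e3_|e13 = -e1, e2_|e23 = e3, e3_|e23 = -e2:
e1 coeff: -v2*b12 - v3*b13 = -(4)*(-4) - (-3)*(3) = 25
e2 coeff: v1*b12 - v3*b23 = (-1)*(-4) - (-3)*(-1) = 1
e3 coeff: v1*b13 + v2*b23 = (-1)*(3) + (4)*(-1) = -7
v _| B = 25*e1 + 1*e2 - 7*e3


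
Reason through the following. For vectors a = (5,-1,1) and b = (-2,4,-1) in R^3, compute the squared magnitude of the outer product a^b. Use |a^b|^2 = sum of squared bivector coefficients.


a wedge b = (a1*b2 - a2*b1)*e12 + (a1*b3 - a3*b1)*e13 + (a2*b3 - a3*b2)*e23
e12 coeff: 5*4 - (-1)*(-2) = 20 - 2 = 18
e13 coeff: 5*(-1) - 1*(-2) = -5 - (-2) = -3
e23 coeff: (-1)*(-1) - 1*4 = 1 - 4 = -3
|a wedge b|^2 = 18^2 + (-3)^2 + (-3)^2
= 324 + 9 + 9
= 342


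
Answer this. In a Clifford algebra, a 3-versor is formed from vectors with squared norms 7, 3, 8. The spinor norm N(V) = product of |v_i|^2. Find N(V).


Spinor norm N(V) = |v1|^2 * |v2|^2 * ... * |v3|^2
= 7 * 3 * 8
Running product: 7, 21, 168
N(V) = 168


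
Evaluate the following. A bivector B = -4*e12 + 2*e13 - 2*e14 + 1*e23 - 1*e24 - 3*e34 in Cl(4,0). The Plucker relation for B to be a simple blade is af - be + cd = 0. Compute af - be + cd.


Plucker relation: af - be + cd
a*f = (-4)*(-3) = 12
b*e = 2*(-1) = -2
c*d = (-2)*1 = -2
af - be + cd = 12 - (-2) + (-2)
= 12


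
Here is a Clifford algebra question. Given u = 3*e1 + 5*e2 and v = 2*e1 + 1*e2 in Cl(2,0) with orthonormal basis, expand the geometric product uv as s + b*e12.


Expand: (3*e1 + 5*e2)(2*e1 + 1*e2)
= 3*2*e1e1 + 3*1*e1e2 + 5*2*e2e1 + 5*1*e2e2
Using e1^2 = e2^2 = 1, e2e1 = -e1e2:
Scalar part s = 3*2 + 5*1 = 6 + 5 = 11
Bivector part b = 3*1 - 5*2 = 3 - 10 = -7
uv = 11 - 7*e12


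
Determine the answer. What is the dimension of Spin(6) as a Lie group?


Spin(n) double-covers SO(n); both have Lie algebra so(n) of dimension n(n-1)/2.
n = 6
n(n-1) = 6 * 5 = 30
dim Spin(6) = 30/2 = 15


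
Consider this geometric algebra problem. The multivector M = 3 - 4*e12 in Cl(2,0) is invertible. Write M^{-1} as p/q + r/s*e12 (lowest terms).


M = 3 - 4*e12, where e12^2 = -1.
Since M commutes with its reverse ~M = a - b*e12, M * ~M = a^2 - b^2*e12^2 = a^2 + b^2.
So M^{-1} = ~M / (a^2 + b^2) = (a - b*e12)/(a^2 + b^2).
a^2 + b^2 = 9 + 16 = 25
Scalar part = 3/25 = 3/25
Bivector coeff = 4/25 = 4/25
M^{-1} = 3/25 + 4/25*e12


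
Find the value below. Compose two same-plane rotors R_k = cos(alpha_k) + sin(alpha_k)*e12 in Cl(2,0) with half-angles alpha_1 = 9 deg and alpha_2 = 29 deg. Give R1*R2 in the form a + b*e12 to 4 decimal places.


Same-plane rotors commute and their half-angles add:
R1*R2 = cos(a1 + a2) + sin(a1 + a2)*e12.
a1 + a2 = 9 + 29 = 38 deg
cos(38 deg) = 0.7880
sin(38 deg) = 0.6157
R1*R2 = 0.7880 + 0.6157*e12


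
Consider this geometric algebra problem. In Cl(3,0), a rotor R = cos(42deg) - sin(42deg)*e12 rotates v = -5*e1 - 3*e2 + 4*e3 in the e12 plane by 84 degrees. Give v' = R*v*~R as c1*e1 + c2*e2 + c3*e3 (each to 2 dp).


Rotor R = cos(42deg) - sin(42deg)*e12
Rotation angle theta = 2 * 42 = 84 degrees in the e12 plane (e1 -> e2).
The component perpendicular to the plane (e3) is invariant: v'_3 = v3 = 4.00
cos(84deg) = 0.1045, sin(84deg) = 0.9945
v'_1 = v1*cos(theta) - v2*sin(theta) = -5*0.1045 - (-3)*0.9945 = 2.46
v'_2 = v1*sin(theta) + v2*cos(theta) = -5*0.9945 + (-3)*0.1045 = -5.29
v' = 2.46*e1 - 5.29*e2 + 4.00*e3


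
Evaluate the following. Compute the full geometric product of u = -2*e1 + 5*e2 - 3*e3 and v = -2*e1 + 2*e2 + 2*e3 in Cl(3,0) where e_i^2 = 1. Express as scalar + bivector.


In Cl(3,0): e_i^2 = 1, e_ie_j = -e_je_i for i != j.
Scalar part = u . v = (-2)*(-2) + 5*2 + (-3)*2
= 4 + 10 + (-6) = 8
e12 coeff = (-2)*2 - 5*(-2) = -4 - (-10) = 6
e13 coeff = (-2)*2 - (-3)*(-2) = -4 - 6 = -10
e23 coeff = 5*2 - (-3)*2 = 10 - (-6) = 16
uv = 8 + 6*e12 - 10*e13 + 16*e23


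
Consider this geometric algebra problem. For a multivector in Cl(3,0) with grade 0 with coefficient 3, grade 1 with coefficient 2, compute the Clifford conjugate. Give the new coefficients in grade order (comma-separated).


Clifford conjugate sign for grade k: (-1)^(k(k+1)/2)
Grade 0: (-1)^(0*1/2) = (-1)^0 = 1, coeff 3 -> 3
Grade 1: (-1)^(1*2/2) = (-1)^1 = -1, coeff 2 -> -2
Conjugated coefficients: 3, -2


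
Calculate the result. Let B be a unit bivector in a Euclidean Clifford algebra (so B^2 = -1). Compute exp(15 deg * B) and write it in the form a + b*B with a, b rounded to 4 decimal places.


For a unit bivector B with B^2 = -1, the exponential series gives
e^(theta*B) = cos(theta) + sin(theta)*B (the GA analogue of Euler's formula).
theta = 15 degrees = 0.261799 rad
cos(15 deg) = 0.9659
sin(15 deg) = 0.2588
exp(theta*B) = 0.9659 + 0.2588*B


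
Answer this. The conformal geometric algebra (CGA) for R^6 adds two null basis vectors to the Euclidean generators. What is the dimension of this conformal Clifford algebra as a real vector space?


The conformal model of R^6 uses Cl(7,1): the 6 Euclidean generators plus two extra orthogonal generators e+ (e+^2 = +1) and e- (e-^2 = -1), from which the null vectors e0, einf are built.
Number of generators m = 6 + 2 = 8.
dim Cl(p,q) = 2^m = 2^8 = 256


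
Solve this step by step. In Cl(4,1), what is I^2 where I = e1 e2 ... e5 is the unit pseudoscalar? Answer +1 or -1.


The pseudoscalar I = e1...e_n (product of all n generators) of Cl(p,q) satisfies I^2 = (-1)^(q + n(n-1)/2).
p = 4, q = 1, n = p + q = 5
n(n-1)/2 = 5 * 4 / 2 = 10
Exponent = q + n(n-1)/2 = 1 + 10 = 11
I^2 = (-1)^11 = -1


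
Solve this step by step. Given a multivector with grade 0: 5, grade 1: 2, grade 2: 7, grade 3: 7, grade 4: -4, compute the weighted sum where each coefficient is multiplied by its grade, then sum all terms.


Grade-weighted sum = sum of grade_k * coefficient_k
0*5 = 0
1*2 = 2
2*7 = 14
3*7 = 21
4*(-4) = -16
Total = 0 + 2 + 14 + 21 + (-16) = 21


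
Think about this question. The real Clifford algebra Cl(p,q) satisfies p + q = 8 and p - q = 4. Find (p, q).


We need p + q = 8 and p - q = 4.
Adding: 2p = 8 + 4 = 12, so p = 6.
Then q = 8 - 6 = 2.
(p, q) = (6, 2)


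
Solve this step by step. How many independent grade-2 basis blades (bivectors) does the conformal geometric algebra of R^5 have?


The conformal model of R^5 uses Cl(6,1) with m = 5 + 2 = 7 generators.
Number of grade-2 blades = C(m, 2) = C(7, 2)
= 7*6/2 = 21


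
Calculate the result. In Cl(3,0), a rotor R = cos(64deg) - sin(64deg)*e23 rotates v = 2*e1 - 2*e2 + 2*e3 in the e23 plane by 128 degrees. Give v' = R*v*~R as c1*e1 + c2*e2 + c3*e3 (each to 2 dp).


Rotor R = cos(64deg) - sin(64deg)*e23
Rotation angle theta = 2 * 64 = 128 degrees in the e23 plane (e2 -> e3).
The component perpendicular to the plane (e1) is invariant: v'_1 = v1 = 2.00
cos(128deg) = -0.6157, sin(128deg) = 0.7880
v'_2 = v2*cos(theta) - v3*sin(theta) = -2*(-0.6157) - 2*0.7880 = -0.34
v'_3 = v2*sin(theta) + v3*cos(theta) = -2*0.7880 + 2*(-0.6157) = -2.81
v' = 2.00*e1 - 0.34*e2 - 2.81*e3


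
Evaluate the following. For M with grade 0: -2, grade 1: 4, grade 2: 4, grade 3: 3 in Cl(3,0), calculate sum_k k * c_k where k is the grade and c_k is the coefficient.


Grade-weighted sum = sum of grade_k * coefficient_k
0*(-2) = 0
1*4 = 4
2*4 = 8
3*3 = 9
Total = 0 + 4 + 8 + 9 = 21


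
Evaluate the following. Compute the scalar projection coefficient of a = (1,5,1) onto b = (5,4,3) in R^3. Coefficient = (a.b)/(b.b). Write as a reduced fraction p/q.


Projection coefficient = (a . b) / (b . b)
a . b = 1*5 + 5*4 + 1*3
= 5 + 20 + 3 = 28
b . b = 5^2 + 4^2 + 3^2
= 25 + 16 + 9 = 50
Coefficient = 28/50
In lowest terms: 14/25


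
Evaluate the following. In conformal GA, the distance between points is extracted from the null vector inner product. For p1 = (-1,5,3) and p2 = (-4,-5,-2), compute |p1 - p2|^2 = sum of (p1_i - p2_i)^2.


p1 - p2 = (3, 10, 5)
|p1 - p2|^2 = 3^2 + 10^2 + 5^2
= 9 + 100 + 25
= 134


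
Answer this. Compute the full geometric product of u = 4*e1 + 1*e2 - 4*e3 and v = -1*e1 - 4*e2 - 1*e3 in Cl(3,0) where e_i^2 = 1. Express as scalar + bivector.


In Cl(3,0): e_i^2 = 1, e_ie_j = -e_je_i for i != j.
Scalar part = u . v = 4*(-1) + 1*(-4) + (-4)*(-1)
= -4 + (-4) + 4 = -4
e12 coeff = 4*(-4) - 1*(-1) = -16 - (-1) = -15
e13 coeff = 4*(-1) - (-4)*(-1) = -4 - 4 = -8
e23 coeff = 1*(-1) - (-4)*(-4) = -1 - 16 = -17
uv = -4 - 15*e12 - 8*e13 - 17*e23


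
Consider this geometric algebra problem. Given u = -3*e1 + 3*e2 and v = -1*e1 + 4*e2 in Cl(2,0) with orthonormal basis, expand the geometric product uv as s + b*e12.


Expand: (-3*e1 + 3*e2)(-1*e1 + 4*e2)
= (-3)*(-1)*e1e1 + (-3)*4*e1e2 + 3*(-1)*e2e1 + 3*4*e2e2
Using e1^2 = e2^2 = 1, e2e1 = -e1e2:
Scalar part s = (-3)*(-1) + 3*4 = 3 + 12 = 15
Bivector part b = (-3)*4 - 3*(-1) = -12 - (-3) = -9
uv = 15 - 9*e12


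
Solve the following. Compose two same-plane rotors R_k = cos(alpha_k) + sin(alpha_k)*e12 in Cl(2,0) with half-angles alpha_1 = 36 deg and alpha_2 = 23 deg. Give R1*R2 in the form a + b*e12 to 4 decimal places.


Same-plane rotors commute and their half-angles add:
R1*R2 = cos(a1 + a2) + sin(a1 + a2)*e12.
a1 + a2 = 36 + 23 = 59 deg
cos(59 deg) = 0.5150
sin(59 deg) = 0.8572
R1*R2 = 0.5150 + 0.8572*e12


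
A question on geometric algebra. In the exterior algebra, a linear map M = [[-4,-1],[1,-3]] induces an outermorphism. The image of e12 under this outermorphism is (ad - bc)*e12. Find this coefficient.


The outermorphism of a linear map f sends e1^e2 to f(e1)^f(e2).
f(e1) = -4*e1 + 1*e2
f(e2) = -1*e1 - 3*e2
f(e1) ^ f(e2) = (-4*e1 + 1*e2) ^ (-1*e1 - 3*e2)
= (-4)*(-3)*e12 + 1*(-1)*e21
= (12 - (-1))*e12
= 13*e12
Coefficient = 13


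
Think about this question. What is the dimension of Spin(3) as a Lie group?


Spin(n) double-covers SO(n); both have Lie algebra so(n) of dimension n(n-1)/2.
n = 3
n(n-1) = 3 * 2 = 6
dim Spin(3) = 6/2 = 3


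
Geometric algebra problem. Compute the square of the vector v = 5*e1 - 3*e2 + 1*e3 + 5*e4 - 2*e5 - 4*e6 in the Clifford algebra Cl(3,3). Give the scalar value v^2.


v^2 = sum of c_i^2 * e_i^2
Positive signature terms (e_i^2 = +1): 5^2 + (-3)^2 + 1^2 = 35
Negative signature terms (e_j^2 = -1): 5^2 + (-2)^2 + (-4)^2 = 45
v^2 = 35 - 45 = -10


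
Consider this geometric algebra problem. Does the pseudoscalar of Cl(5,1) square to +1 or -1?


The pseudoscalar I = e1...e_n (product of all n generators) of Cl(p,q) satisfies I^2 = (-1)^(q + n(n-1)/2).
p = 5, q = 1, n = p + q = 6
n(n-1)/2 = 6 * 5 / 2 = 15
Exponent = q + n(n-1)/2 = 1 + 15 = 16
I^2 = (-1)^16 = +1


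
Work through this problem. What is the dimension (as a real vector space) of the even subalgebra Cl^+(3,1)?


Even subalgebra dimension = 2^(n-1)
n = 3 + 1 = 4
2^(4 - 1) = 2^3 = 8
Verification: sum of C(4,k) for even k = 1 + 6 + 1 = 8
Result = 8


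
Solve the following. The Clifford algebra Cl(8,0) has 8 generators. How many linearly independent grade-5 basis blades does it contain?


Number of grade-k basis blades in Cl(p,q) with n = p + q is C(n, k).
n = 8 + 0 = 8
C(8, 5) = 8! / (5! * 3!)
= 40320 / (120 * 6)
= 56


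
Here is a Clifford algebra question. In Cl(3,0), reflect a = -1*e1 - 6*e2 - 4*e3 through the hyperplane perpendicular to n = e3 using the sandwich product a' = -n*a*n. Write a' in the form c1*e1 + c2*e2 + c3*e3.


Reflection formula: a' = -n*a*n, with n = e3 (unit vector, n^2 = 1).
For reflection through hyperplane perp to e3:
The component along e3 flips sign, others stay.
a = (-1, -6, -4)
a' = (-1, -6, 4)
a' = -1*e1 - 6*e2 + 4*e3


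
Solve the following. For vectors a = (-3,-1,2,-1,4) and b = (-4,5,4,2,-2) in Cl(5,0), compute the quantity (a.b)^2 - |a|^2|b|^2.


a . b = (-3)*(-4) + (-1)*5 + 2*4 + (-1)*2 + 4*(-2)
= 12 + (-5) + 8 + (-2) + (-8) = 5
|a|^2 = (-3)^2 + (-1)^2 + 2^2 + (-1)^2 + 4^2 = 31
|b|^2 = (-4)^2 + 5^2 + 4^2 + 2^2 + (-2)^2 = 65
(a.b)^2 = 5^2 = 25
|a|^2 * |b|^2 = 31 * 65 = 2015
Result = 25 - 2015 = -1990


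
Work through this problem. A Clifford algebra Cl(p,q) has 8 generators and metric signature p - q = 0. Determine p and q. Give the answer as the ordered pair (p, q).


We need p + q = 8 and p - q = 0.
Adding: 2p = 8 + 0 = 8, so p = 4.
Then q = 8 - 4 = 4.
(p, q) = (4, 4)


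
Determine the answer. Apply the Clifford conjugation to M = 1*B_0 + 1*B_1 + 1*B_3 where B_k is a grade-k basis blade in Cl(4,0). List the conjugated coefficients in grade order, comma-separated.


Clifford conjugate sign for grade k: (-1)^(k(k+1)/2)
Grade 0: (-1)^(0*1/2) = (-1)^0 = 1, coeff 1 -> 1
Grade 1: (-1)^(1*2/2) = (-1)^1 = -1, coeff 1 -> -1
Grade 3: (-1)^(3*4/2) = (-1)^6 = 1, coeff 1 -> 1
Conjugated coefficients: 1, -1, 1


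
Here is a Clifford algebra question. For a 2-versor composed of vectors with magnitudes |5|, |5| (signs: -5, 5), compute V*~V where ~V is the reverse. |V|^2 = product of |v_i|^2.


Each vector v_i has |v_i|^2 = s_i^2
Squared scales: (-5)^2 = 25, 5^2 = 25
|V|^2 = 25 * 25
= 625


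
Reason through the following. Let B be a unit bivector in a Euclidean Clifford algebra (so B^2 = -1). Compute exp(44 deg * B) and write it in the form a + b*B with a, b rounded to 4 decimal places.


For a unit bivector B with B^2 = -1, the exponential series gives
e^(theta*B) = cos(theta) + sin(theta)*B (the GA analogue of Euler's formula).
theta = 44 degrees = 0.767945 rad
cos(44 deg) = 0.7193
sin(44 deg) = 0.6947
exp(theta*B) = 0.7193 + 0.6947*B


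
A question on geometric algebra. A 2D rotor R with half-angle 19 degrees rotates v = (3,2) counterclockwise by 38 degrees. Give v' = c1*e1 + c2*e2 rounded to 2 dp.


Rotor R = cos(19deg) - sin(19deg)*e12
Rotation angle theta = 2 * 19 = 38 degrees
v' = R*v*~R rotates v by theta.
cos(38deg) = 0.7880, sin(38deg) = 0.6157
v'_1 = 3*cos(38deg) - 2*sin(38deg)
= 3*0.7880 - 2*0.6157
= 1.13
v'_2 = 3*sin(38deg) + 2*cos(38deg)
= 3*0.6157 + 2*0.7880
= 3.42
v' = 1.13*e1 + 3.42*e2


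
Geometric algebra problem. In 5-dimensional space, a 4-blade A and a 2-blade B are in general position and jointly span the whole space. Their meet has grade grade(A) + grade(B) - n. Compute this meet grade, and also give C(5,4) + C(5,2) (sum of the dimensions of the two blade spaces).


Meet grade = grade(A) + grade(B) - n
= 4 + 2 - 5 = 1
C(5,4) = 5
C(5,2) = 10
dim_A + dim_B = 5 + 10 = 15


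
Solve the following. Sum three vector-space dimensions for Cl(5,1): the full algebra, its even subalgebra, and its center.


n = 5 + 1 = 6
Total dim = 2^6 = 64
Even subalgebra dim = 2^5 = 32
n is even, so center dim = 1
Sum = 64 + 32 + 1 = 97


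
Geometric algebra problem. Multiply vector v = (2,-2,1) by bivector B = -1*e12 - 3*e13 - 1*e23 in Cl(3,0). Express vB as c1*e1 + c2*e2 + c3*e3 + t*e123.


vB has grade-1 (vector) and grade-3 (trivector) parts: vB = (v _| B) + (v ^ B).
Vector part <vB>_1:
  e1: -v2*b12 - v3*b13 = -(-2)*(-1) - (1)*(-3) = 1
  e2: v1*b12 - v3*b23 = (2)*(-1) - (1)*(-1) = -1
  e3: v1*b13 + v2*b23 = (2)*(-3) + (-2)*(-1) = -4
Trivector part <vB>_3:
  e123: v1*b23 - v2*b13 + v3*b12 = (2)*(-1) - (-2)*(-3) + (1)*(-1) = -9
vB = 1*e1 - 1*e2 - 4*e3 - 9*e123


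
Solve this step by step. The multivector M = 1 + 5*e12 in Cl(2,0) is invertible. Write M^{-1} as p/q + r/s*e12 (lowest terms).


M = 1 + 5*e12, where e12^2 = -1.
Since M commutes with its reverse ~M = a - b*e12, M * ~M = a^2 - b^2*e12^2 = a^2 + b^2.
So M^{-1} = ~M / (a^2 + b^2) = (a - b*e12)/(a^2 + b^2).
a^2 + b^2 = 1 + 25 = 26
Scalar part = 1/26 = 1/26
Bivector coeff = -5/26 = -5/26
M^{-1} = 1/26 - 5/26*e12


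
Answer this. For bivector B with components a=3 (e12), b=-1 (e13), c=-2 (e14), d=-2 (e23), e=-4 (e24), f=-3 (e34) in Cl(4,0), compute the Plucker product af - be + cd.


Plucker relation: af - be + cd
a*f = 3*(-3) = -9
b*e = (-1)*(-4) = 4
c*d = (-2)*(-2) = 4
af - be + cd = -9 - 4 + 4
= -9


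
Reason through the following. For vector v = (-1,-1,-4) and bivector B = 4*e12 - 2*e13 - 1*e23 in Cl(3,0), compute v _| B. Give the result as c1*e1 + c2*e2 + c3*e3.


Left contraction v _| B = <vB>_1 (grade-1 part of the geometric product vB).
Using e1_|e12 = e2, e2_|e12 = -e1, e1_|e13 = e3, e3_|e13 = -e1, e2_|e23 = e3, e3_|e23 = -e2:
e1 coeff: -v2*b12 - v3*b13 = -(-1)*(4) - (-4)*(-2) = -4
e2 coeff: v1*b12 - v3*b23 = (-1)*(4) - (-4)*(-1) = -8
e3 coeff: v1*b13 + v2*b23 = (-1)*(-2) + (-1)*(-1) = 3
v _| B = -4*e1 - 8*e2 + 3*e3


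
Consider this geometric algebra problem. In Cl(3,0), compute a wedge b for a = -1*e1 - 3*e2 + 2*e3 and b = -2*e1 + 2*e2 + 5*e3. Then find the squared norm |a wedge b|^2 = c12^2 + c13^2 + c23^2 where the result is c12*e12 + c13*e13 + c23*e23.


a wedge b = (a1*b2 - a2*b1)*e12 + (a1*b3 - a3*b1)*e13 + (a2*b3 - a3*b2)*e23
e12 coeff: (-1)*2 - (-3)*(-2) = -2 - 6 = -8
e13 coeff: (-1)*5 - 2*(-2) = -5 - (-4) = -1
e23 coeff: (-3)*5 - 2*2 = -15 - 4 = -19
|a wedge b|^2 = (-8)^2 + (-1)^2 + (-19)^2
= 64 + 1 + 361
= 426


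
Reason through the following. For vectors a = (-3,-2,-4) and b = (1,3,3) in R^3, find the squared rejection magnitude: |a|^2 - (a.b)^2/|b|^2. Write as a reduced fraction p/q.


|a|^2 = (-3)^2 + (-2)^2 + (-4)^2 = 29
|b|^2 = 1^2 + 3^2 + 3^2 = 19
a . b = (-3)*1 + (-2)*3 + (-4)*3 = -21
(a.b)^2 = (-21)^2 = 441
|rej|^2 = 29 - 441/19
= (551 - 441)/19
= 110/19
In lowest terms: 110/19


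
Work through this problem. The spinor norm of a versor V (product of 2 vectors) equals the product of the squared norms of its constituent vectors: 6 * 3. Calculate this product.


Spinor norm N(V) = |v1|^2 * |v2|^2 * ... * |v2|^2
= 6 * 3
Running product: 6, 18
N(V) = 18


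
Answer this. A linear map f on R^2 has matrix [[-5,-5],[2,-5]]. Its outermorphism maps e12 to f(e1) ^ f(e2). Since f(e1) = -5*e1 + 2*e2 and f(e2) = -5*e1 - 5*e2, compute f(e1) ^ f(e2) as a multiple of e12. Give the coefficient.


The outermorphism of a linear map f sends e1^e2 to f(e1)^f(e2).
f(e1) = -5*e1 + 2*e2
f(e2) = -5*e1 - 5*e2
f(e1) ^ f(e2) = (-5*e1 + 2*e2) ^ (-5*e1 - 5*e2)
= (-5)*(-5)*e12 + 2*(-5)*e21
= (25 - (-10))*e12
= 35*e12
Coefficient = 35


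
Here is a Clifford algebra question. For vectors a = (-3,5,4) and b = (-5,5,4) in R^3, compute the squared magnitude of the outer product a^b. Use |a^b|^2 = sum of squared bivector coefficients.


a wedge b = (a1*b2 - a2*b1)*e12 + (a1*b3 - a3*b1)*e13 + (a2*b3 - a3*b2)*e23
e12 coeff: (-3)*5 - 5*(-5) = -15 - (-25) = 10
e13 coeff: (-3)*4 - 4*(-5) = -12 - (-20) = 8
e23 coeff: 5*4 - 4*5 = 20 - 20 = 0
|a wedge b|^2 = 10^2 + 8^2 + 0^2
= 100 + 64 + 0
= 164


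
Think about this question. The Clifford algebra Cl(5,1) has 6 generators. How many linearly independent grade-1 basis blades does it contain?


Number of grade-k basis blades in Cl(p,q) with n = p + q is C(n, k).
n = 5 + 1 = 6
C(6, 1) = 6! / (1! * 5!)
= 720 / (1 * 120)
= 6


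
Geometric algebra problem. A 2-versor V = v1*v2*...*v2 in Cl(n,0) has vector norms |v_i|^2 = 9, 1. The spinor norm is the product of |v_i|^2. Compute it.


Spinor norm N(V) = |v1|^2 * |v2|^2 * ... * |v2|^2
= 9 * 1
Running product: 9, 9
N(V) = 9


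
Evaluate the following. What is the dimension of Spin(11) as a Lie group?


Spin(n) double-covers SO(n); both have Lie algebra so(n) of dimension n(n-1)/2.
n = 11
n(n-1) = 11 * 10 = 110
dim Spin(11) = 110/2 = 55


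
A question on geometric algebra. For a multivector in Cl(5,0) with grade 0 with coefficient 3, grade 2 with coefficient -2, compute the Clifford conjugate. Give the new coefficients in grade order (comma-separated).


Clifford conjugate sign for grade k: (-1)^(k(k+1)/2)
Grade 0: (-1)^(0*1/2) = (-1)^0 = 1, coeff 3 -> 3
Grade 2: (-1)^(2*3/2) = (-1)^3 = -1, coeff -2 -> 2
Conjugated coefficients: 3, 2


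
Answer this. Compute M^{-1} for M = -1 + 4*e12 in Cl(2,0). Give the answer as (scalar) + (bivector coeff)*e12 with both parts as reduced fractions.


M = -1 + 4*e12, where e12^2 = -1.
Since M commutes with its reverse ~M = a - b*e12, M * ~M = a^2 - b^2*e12^2 = a^2 + b^2.
So M^{-1} = ~M / (a^2 + b^2) = (a - b*e12)/(a^2 + b^2).
a^2 + b^2 = 1 + 16 = 17
Scalar part = -1/17 = -1/17
Bivector coeff = -4/17 = -4/17
M^{-1} = -1/17 - 4/17*e12


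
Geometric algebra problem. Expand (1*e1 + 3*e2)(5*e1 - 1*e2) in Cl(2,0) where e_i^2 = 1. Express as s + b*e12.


Expand: (1*e1 + 3*e2)(5*e1 - 1*e2)
= 1*5*e1e1 + 1*(-1)*e1e2 + 3*5*e2e1 + 3*(-1)*e2e2
Using e1^2 = e2^2 = 1, e2e1 = -e1e2:
Scalar part s = 1*5 + 3*(-1) = 5 + (-3) = 2
Bivector part b = 1*(-1) - 3*5 = -1 - 15 = -16
uv = 2 - 16*e12


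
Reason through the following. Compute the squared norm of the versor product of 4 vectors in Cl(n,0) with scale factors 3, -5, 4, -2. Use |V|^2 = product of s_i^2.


Each vector v_i has |v_i|^2 = s_i^2
Squared scales: 3^2 = 9, (-5)^2 = 25, 4^2 = 16, (-2)^2 = 4
|V|^2 = 9 * 25 * 16 * 4
= 14400


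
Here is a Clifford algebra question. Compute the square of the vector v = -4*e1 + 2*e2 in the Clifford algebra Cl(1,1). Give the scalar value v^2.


v^2 = sum of c_i^2 * e_i^2
Positive signature terms (e_i^2 = +1): (-4)^2 = 16
Negative signature terms (e_j^2 = -1): 2^2 = 4
v^2 = 16 - 4 = 12


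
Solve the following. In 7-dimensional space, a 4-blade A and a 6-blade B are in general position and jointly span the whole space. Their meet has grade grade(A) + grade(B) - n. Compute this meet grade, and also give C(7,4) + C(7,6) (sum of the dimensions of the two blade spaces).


Meet grade = grade(A) + grade(B) - n
= 4 + 6 - 7 = 3
C(7,4) = 35
C(7,6) = 7
dim_A + dim_B = 35 + 7 = 42


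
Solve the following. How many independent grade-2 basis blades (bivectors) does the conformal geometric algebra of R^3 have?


The conformal model of R^3 uses Cl(4,1) with m = 3 + 2 = 5 generators.
Number of grade-2 blades = C(m, 2) = C(5, 2)
= 5*4/2 = 10


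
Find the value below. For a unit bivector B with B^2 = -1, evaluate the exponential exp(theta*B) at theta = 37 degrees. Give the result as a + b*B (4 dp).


For a unit bivector B with B^2 = -1, the exponential series gives
e^(theta*B) = cos(theta) + sin(theta)*B (the GA analogue of Euler's formula).
theta = 37 degrees = 0.645772 rad
cos(37 deg) = 0.7986
sin(37 deg) = 0.6018
exp(theta*B) = 0.7986 + 0.6018*B


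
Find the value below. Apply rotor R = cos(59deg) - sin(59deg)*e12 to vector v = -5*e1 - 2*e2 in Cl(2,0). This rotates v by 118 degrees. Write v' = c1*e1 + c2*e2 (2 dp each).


Rotor R = cos(59deg) - sin(59deg)*e12
Rotation angle theta = 2 * 59 = 118 degrees
v' = R*v*~R rotates v by theta.
cos(118deg) = -0.4695, sin(118deg) = 0.8829
v'_1 = -5*cos(118deg) - (-2)*sin(118deg)
= -5*(-0.4695) - (-2)*0.8829
= 4.11
v'_2 = -5*sin(118deg) + (-2)*cos(118deg)
= -5*0.8829 + (-2)*(-0.4695)
= -3.48
v' = 4.11*e1 - 3.48*e2


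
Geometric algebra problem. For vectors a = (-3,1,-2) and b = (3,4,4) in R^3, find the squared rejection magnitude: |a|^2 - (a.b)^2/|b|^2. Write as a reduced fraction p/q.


|a|^2 = (-3)^2 + 1^2 + (-2)^2 = 14
|b|^2 = 3^2 + 4^2 + 4^2 = 41
a . b = (-3)*3 + 1*4 + (-2)*4 = -13
(a.b)^2 = (-13)^2 = 169
|rej|^2 = 14 - 169/41
= (574 - 169)/41
= 405/41
In lowest terms: 405/41


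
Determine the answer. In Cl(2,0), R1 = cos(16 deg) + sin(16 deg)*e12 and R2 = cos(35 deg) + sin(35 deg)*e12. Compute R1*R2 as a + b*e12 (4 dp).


Same-plane rotors commute and their half-angles add:
R1*R2 = cos(a1 + a2) + sin(a1 + a2)*e12.
a1 + a2 = 16 + 35 = 51 deg
cos(51 deg) = 0.6293
sin(51 deg) = 0.7771
R1*R2 = 0.6293 + 0.7771*e12


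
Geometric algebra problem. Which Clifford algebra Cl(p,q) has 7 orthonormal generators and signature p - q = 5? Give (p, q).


We need p + q = 7 and p - q = 5.
Adding: 2p = 7 + 5 = 12, so p = 6.
Then q = 7 - 6 = 1.
(p, q) = (6, 1)


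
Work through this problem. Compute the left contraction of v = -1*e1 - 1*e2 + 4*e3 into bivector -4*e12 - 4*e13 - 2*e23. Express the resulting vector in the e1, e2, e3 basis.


Left contraction v _| B = <vB>_1 (grade-1 part of the geometric product vB).
Using e1_|e12 = e2, e2_|e12 = -e1, e1_|e13 = e3, e3_|e13 = -e1, e2_|e23 = e3, e3_|e23 = -e2:
e1 coeff: -v2*b12 - v3*b13 = -(-1)*(-4) - (4)*(-4) = 12
e2 coeff: v1*b12 - v3*b23 = (-1)*(-4) - (4)*(-2) = 12
e3 coeff: v1*b13 + v2*b23 = (-1)*(-4) + (-1)*(-2) = 6
v _| B = 12*e1 + 12*e2 + 6*e3


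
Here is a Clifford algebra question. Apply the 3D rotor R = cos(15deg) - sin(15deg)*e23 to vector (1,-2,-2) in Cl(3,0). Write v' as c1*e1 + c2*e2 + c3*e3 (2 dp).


Rotor R = cos(15deg) - sin(15deg)*e23
Rotation angle theta = 2 * 15 = 30 degrees in the e23 plane (e2 -> e3).
The component perpendicular to the plane (e1) is invariant: v'_1 = v1 = 1.00
cos(30deg) = 0.8660, sin(30deg) = 0.5000
v'_2 = v2*cos(theta) - v3*sin(theta) = -2*0.8660 - (-2)*0.5000 = -0.73
v'_3 = v2*sin(theta) + v3*cos(theta) = -2*0.5000 + (-2)*0.8660 = -2.73
v' = 1.00*e1 - 0.73*e2 - 2.73*e3


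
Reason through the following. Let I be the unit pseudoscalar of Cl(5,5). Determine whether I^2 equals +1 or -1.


The pseudoscalar I = e1...e_n (product of all n generators) of Cl(p,q) satisfies I^2 = (-1)^(q + n(n-1)/2).
p = 5, q = 5, n = p + q = 10
n(n-1)/2 = 10 * 9 / 2 = 45
Exponent = q + n(n-1)/2 = 5 + 45 = 50
I^2 = (-1)^50 = +1


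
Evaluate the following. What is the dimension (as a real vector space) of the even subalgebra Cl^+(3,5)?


Even subalgebra dimension = 2^(n-1)
n = 3 + 5 = 8
2^(8 - 1) = 2^7 = 128
Verification: sum of C(8,k) for even k = 1 + 28 + 70 + 28 + 1 = 128
Result = 128


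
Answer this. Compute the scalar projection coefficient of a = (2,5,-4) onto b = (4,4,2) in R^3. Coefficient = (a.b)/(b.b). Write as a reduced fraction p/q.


Projection coefficient = (a . b) / (b . b)
a . b = 2*4 + 5*4 + (-4)*2
= 8 + 20 + (-8) = 20
b . b = 4^2 + 4^2 + 2^2
= 16 + 16 + 4 = 36
Coefficient = 20/36
In lowest terms: 5/9


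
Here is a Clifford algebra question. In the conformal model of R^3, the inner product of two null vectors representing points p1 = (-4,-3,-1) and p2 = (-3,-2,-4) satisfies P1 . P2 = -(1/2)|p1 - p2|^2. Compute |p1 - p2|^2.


p1 - p2 = (-1, -1, 3)
|p1 - p2|^2 = (-1)^2 + (-1)^2 + 3^2
= 1 + 1 + 9
= 11


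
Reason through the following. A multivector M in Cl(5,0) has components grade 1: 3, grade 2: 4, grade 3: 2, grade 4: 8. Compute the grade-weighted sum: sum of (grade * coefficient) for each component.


Grade-weighted sum = sum of grade_k * coefficient_k
1*3 = 3
2*4 = 8
3*2 = 6
4*8 = 32
Total = 3 + 8 + 6 + 32 = 49


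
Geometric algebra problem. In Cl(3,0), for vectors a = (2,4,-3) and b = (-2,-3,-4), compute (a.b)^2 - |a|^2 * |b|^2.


a . b = 2*(-2) + 4*(-3) + (-3)*(-4)
= -4 + (-12) + 12 = -4
|a|^2 = 2^2 + 4^2 + (-3)^2 = 29
|b|^2 = (-2)^2 + (-3)^2 + (-4)^2 = 29
(a.b)^2 = (-4)^2 = 16
|a|^2 * |b|^2 = 29 * 29 = 841
Result = 16 - 841 = -825


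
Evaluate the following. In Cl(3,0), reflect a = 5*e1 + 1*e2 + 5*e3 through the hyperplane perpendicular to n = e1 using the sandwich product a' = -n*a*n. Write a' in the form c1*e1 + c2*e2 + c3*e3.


Reflection formula: a' = -n*a*n, with n = e1 (unit vector, n^2 = 1).
For reflection through hyperplane perp to e1:
The component along e1 flips sign, others stay.
a = (5, 1, 5)
a' = (-5, 1, 5)
a' = -5*e1 + 1*e2 + 5*e3


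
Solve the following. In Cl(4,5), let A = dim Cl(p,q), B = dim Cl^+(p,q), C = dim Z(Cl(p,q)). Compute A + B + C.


n = 4 + 5 = 9
Total dim = 2^9 = 512
Even subalgebra dim = 2^8 = 256
n is odd, so center dim = 2
Sum = 512 + 256 + 2 = 770


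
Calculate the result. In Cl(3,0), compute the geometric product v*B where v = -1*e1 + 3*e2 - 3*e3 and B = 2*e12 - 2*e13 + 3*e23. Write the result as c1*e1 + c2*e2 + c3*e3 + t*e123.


vB has grade-1 (vector) and grade-3 (trivector) parts: vB = (v _| B) + (v ^ B).
Vector part <vB>_1:
  e1: -v2*b12 - v3*b13 = -(3)*(2) - (-3)*(-2) = -12
  e2: v1*b12 - v3*b23 = (-1)*(2) - (-3)*(3) = 7
  e3: v1*b13 + v2*b23 = (-1)*(-2) + (3)*(3) = 11
Trivector part <vB>_3:
  e123: v1*b23 - v2*b13 + v3*b12 = (-1)*(3) - (3)*(-2) + (-3)*(2) = -3
vB = -12*e1 + 7*e2 + 11*e3 - 3*e123


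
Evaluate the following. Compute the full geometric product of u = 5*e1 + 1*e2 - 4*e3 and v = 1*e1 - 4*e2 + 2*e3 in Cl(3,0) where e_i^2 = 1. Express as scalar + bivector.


In Cl(3,0): e_i^2 = 1, e_ie_j = -e_je_i for i != j.
Scalar part = u . v = 5*1 + 1*(-4) + (-4)*2
= 5 + (-4) + (-8) = -7
e12 coeff = 5*(-4) - 1*1 = -20 - 1 = -21
e13 coeff = 5*2 - (-4)*1 = 10 - (-4) = 14
e23 coeff = 1*2 - (-4)*(-4) = 2 - 16 = -14
uv = -7 - 21*e12 + 14*e13 - 14*e23


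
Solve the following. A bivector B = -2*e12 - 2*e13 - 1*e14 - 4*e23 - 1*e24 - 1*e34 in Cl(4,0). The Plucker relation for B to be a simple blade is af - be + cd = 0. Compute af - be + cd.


Plucker relation: af - be + cd
a*f = (-2)*(-1) = 2
b*e = (-2)*(-1) = 2
c*d = (-1)*(-4) = 4
af - be + cd = 2 - 2 + 4
= 4


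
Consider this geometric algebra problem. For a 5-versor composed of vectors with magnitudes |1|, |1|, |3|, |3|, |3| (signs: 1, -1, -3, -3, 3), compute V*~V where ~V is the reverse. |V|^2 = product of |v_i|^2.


Each vector v_i has |v_i|^2 = s_i^2
Squared scales: 1^2 = 1, (-1)^2 = 1, (-3)^2 = 9, (-3)^2 = 9, 3^2 = 9
|V|^2 = 1 * 1 * 9 * 9 * 9
= 729


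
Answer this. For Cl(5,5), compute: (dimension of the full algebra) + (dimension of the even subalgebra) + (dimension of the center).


n = 5 + 5 = 10
Total dim = 2^10 = 1024
Even subalgebra dim = 2^9 = 512
n is even, so center dim = 1
Sum = 1024 + 512 + 1 = 1537


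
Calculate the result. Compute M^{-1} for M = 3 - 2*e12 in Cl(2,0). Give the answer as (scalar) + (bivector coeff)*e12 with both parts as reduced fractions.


M = 3 - 2*e12, where e12^2 = -1.
Since M commutes with its reverse ~M = a - b*e12, M * ~M = a^2 - b^2*e12^2 = a^2 + b^2.
So M^{-1} = ~M / (a^2 + b^2) = (a - b*e12)/(a^2 + b^2).
a^2 + b^2 = 9 + 4 = 13
Scalar part = 3/13 = 3/13
Bivector coeff = 2/13 = 2/13
M^{-1} = 3/13 + 2/13*e12
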